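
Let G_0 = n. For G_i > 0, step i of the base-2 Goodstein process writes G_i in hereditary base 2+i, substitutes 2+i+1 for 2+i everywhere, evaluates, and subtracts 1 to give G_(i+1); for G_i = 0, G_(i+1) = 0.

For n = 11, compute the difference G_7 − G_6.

step 0: 11 = 2^(2 + 1) + 2 + 1; sub 3 for 2: 3^(3 + 1) + 3 + 1; = 85; G_1 = 85−1 = 84
step 1: 84 = 3^(3 + 1) + 3; sub 4 for 3: 4^(4 + 1) + 4; = 1028; G_2 = 1028−1 = 1027
step 2: 1027 = 4^(4 + 1) + 3; sub 5 for 4: 5^(5 + 1) + 3; = 15628; G_3 = 15628−1 = 15627
step 3: 15627 = 5^(5 + 1) + 2; sub 6 for 5: 6^(6 + 1) + 2; = 279938; G_4 = 279938−1 = 279937
step 4: 279937 = 6^(6 + 1) + 1; sub 7 for 6: 7^(7 + 1) + 1; = 5764802; G_5 = 5764802−1 = 5764801
step 5: 5764801 = 7^(7 + 1); sub 8 for 7: 8^(8 + 1); = 134217728; G_6 = 134217728−1 = 134217727
step 6: 134217727 = 7·8^8 + 7·8^7 + 7·8^6 + 7·8^5 + 7·8^4 + 7·8^3 + 7·8^2 + 7·8 + 7; sub 9 for 8: 7·9^9 + 7·9^7 + 7·9^6 + 7·9^5 + 7·9^4 + 7·9^3 + 7·9^2 + 7·9 + 7; = 2749609303; G_7 = 2749609303−1 = 2749609302

2615391575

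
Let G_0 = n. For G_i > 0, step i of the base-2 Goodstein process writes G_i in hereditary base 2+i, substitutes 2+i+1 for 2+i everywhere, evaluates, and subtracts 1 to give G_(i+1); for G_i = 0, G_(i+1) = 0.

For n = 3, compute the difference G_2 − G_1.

0

G_0 = 3. HB_2(3) = 2 + 1. Bump = 4. G_1 = 3.
G_1 = 3. HB_3(3) = 3. Bump = 4. G_2 = 3.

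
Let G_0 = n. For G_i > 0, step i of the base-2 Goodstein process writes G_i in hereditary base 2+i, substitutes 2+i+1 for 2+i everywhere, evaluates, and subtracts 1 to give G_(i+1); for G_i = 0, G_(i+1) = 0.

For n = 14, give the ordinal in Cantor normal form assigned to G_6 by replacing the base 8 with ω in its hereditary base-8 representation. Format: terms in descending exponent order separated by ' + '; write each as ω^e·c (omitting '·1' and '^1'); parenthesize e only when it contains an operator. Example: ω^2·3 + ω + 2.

ω^(ω + 1) + ω^5·5 + ω^4·5 + ω^3·5 + ω^2·5 + ω·5 + 3

G_0=14  [base 2] 2^(2 + 1) + 2^2 + 2  →[2↦3]→  3^(3 + 1) + 3^3 + 3 = 111  −1 ⇒ G_1=110
G_1=110  [base 3] 3^(3 + 1) + 3^3 + 2  →[3↦4]→  4^(4 + 1) + 4^4 + 2 = 1282  −1 ⇒ G_2=1281
G_2=1281  [base 4] 4^(4 + 1) + 4^4 + 1  →[4↦5]→  5^(5 + 1) + 5^5 + 1 = 18751  −1 ⇒ G_3=18750
G_3=18750  [base 5] 5^(5 + 1) + 5^5  →[5↦6]→  6^(6 + 1) + 6^6 = 326592  −1 ⇒ G_4=326591
G_4=326591  [base 6] 6^(6 + 1) + 5·6^5 + 5·6^4 + 5·6^3 + 5·6^2 + 5·6 + 5  →[6↦7]→  7^(7 + 1) + 5·7^5 + 5·7^4 + 5·7^3 + 5·7^2 + 5·7 + 5 = 5862841  −1 ⇒ G_5=5862840
G_5=5862840  [base 7] 7^(7 + 1) + 5·7^5 + 5·7^4 + 5·7^3 + 5·7^2 + 5·7 + 4  →[7↦8]→  8^(8 + 1) + 5·8^5 + 5·8^4 + 5·8^3 + 5·8^2 + 5·8 + 4 = 134404972  −1 ⇒ G_6=134404971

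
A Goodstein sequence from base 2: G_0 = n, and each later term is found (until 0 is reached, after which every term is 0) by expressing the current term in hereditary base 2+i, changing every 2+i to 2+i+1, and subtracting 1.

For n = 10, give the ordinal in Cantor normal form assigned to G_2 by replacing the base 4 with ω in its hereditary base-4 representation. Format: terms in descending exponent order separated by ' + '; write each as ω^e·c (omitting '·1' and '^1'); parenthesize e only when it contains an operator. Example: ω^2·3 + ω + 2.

G_0 = 10. HB_2(10) = 2^(2 + 1) + 2. Bump = 84. G_1 = 83.
G_1 = 83. HB_3(83) = 3^(3 + 1) + 2. Bump = 1026. G_2 = 1025.
G_2 = 1025. HB_4(1025) = 4^(4 + 1) + 1. Bump = 15626. G_3 = 15625.

ω^(ω + 1) + 1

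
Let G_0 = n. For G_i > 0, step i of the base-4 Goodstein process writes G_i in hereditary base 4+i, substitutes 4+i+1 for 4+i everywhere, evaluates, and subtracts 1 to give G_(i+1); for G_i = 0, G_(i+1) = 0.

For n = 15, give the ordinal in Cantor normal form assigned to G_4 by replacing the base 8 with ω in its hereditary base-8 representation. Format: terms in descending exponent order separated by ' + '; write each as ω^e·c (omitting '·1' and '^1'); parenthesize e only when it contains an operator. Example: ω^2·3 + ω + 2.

ω·2 + 7

step 0: 15 = 3·4 + 3; sub 5 for 4: 3·5 + 3; = 18; G_1 = 18−1 = 17
step 1: 17 = 3·5 + 2; sub 6 for 5: 3·6 + 2; = 20; G_2 = 20−1 = 19
step 2: 19 = 3·6 + 1; sub 7 for 6: 3·7 + 1; = 22; G_3 = 22−1 = 21
step 3: 21 = 3·7; sub 8 for 7: 3·8; = 24; G_4 = 24−1 = 23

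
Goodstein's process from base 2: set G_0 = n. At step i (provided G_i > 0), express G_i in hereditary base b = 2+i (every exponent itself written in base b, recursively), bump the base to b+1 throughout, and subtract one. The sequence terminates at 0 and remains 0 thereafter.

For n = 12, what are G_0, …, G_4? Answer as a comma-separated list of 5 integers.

base 2: 12 = 2^(2 + 1) + 2^2; at 3: 3^(3 + 1) + 3^3 = 108; next = 107
base 3: 107 = 3^(3 + 1) + 2·3^2 + 2·3 + 2; at 4: 4^(4 + 1) + 2·4^2 + 2·4 + 2 = 1066; next = 1065
base 4: 1065 = 4^(4 + 1) + 2·4^2 + 2·4 + 1; at 5: 5^(5 + 1) + 2·5^2 + 2·5 + 1 = 15686; next = 15685
base 5: 15685 = 5^(5 + 1) + 2·5^2 + 2·5; at 6: 6^(6 + 1) + 2·6^2 + 2·6 = 280020; next = 280019

12, 107, 1065, 15685, 280019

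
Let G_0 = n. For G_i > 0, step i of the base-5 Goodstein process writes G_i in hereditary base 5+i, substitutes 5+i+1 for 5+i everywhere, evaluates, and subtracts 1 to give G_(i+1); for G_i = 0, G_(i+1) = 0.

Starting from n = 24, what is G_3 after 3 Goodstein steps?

33

G_0=24  [base 5] 4·5 + 4  →[5↦6]→  4·6 + 4 = 28  −1 ⇒ G_1=27
G_1=27  [base 6] 4·6 + 3  →[6↦7]→  4·7 + 3 = 31  −1 ⇒ G_2=30
G_2=30  [base 7] 4·7 + 2  →[7↦8]→  4·8 + 2 = 34  −1 ⇒ G_3=33
G_3=33  [base 8] 4·8 + 1  →[8↦9]→  4·9 + 1 = 37  −1 ⇒ G_4=36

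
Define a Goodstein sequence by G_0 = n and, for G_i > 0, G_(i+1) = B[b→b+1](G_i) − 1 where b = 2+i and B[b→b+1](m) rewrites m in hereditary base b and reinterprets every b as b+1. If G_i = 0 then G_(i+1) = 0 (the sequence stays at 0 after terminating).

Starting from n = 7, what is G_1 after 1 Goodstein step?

step 0: 7 = 2^2 + 2 + 1; sub 3 for 2: 3^3 + 3 + 1; = 31; G_1 = 31−1 = 30
step 1: 30 = 3^3 + 3; sub 4 for 3: 4^4 + 4; = 260; G_2 = 260−1 = 259

30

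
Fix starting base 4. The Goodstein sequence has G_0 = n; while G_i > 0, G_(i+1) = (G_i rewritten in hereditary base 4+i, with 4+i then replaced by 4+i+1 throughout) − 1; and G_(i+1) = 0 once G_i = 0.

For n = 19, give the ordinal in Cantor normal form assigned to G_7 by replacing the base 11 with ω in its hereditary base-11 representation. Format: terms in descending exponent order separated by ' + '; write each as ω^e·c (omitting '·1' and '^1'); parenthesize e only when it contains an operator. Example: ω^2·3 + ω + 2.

G_0=19  [base 4] 4^2 + 3  →[4↦5]→  5^2 + 3 = 28  −1 ⇒ G_1=27
G_1=27  [base 5] 5^2 + 2  →[5↦6]→  6^2 + 2 = 38  −1 ⇒ G_2=37
G_2=37  [base 6] 6^2 + 1  →[6↦7]→  7^2 + 1 = 50  −1 ⇒ G_3=49
G_3=49  [base 7] 7^2  →[7↦8]→  8^2 = 64  −1 ⇒ G_4=63
G_4=63  [base 8] 7·8 + 7  →[8↦9]→  7·9 + 7 = 70  −1 ⇒ G_5=69
G_5=69  [base 9] 7·9 + 6  →[9↦10]→  7·10 + 6 = 76  −1 ⇒ G_6=75
G_6=75  [base 10] 7·10 + 5  →[10↦11]→  7·11 + 5 = 82  −1 ⇒ G_7=81
G_7=81  [base 11] 7·11 + 4  →[11↦12]→  7·12 + 4 = 88  −1 ⇒ G_8=87

ω·7 + 4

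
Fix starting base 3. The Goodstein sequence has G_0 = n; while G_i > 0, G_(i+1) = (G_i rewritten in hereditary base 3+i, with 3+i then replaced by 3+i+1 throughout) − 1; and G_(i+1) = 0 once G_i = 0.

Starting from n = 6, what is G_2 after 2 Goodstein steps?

step 0: 6 = 2·3; sub 4 for 3: 2·4; = 8; G_1 = 8−1 = 7
step 1: 7 = 4 + 3; sub 5 for 4: 5 + 3; = 8; G_2 = 8−1 = 7
step 2: 7 = 5 + 2; sub 6 for 5: 6 + 2; = 8; G_3 = 8−1 = 7

7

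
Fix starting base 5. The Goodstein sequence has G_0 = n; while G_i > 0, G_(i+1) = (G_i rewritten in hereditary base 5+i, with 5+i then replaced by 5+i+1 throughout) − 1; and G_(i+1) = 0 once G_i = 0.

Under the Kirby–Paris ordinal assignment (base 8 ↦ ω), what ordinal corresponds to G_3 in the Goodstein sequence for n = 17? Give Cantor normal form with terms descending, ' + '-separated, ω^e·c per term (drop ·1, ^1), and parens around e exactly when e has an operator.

ω·2 + 7

i=0: 17 = 3·5 + 2 (b=5); 5→6: 3·6 + 2 = 20; 20−1 = 19
i=1: 19 = 3·6 + 1 (b=6); 6→7: 3·7 + 1 = 22; 22−1 = 21
i=2: 21 = 3·7 (b=7); 7→8: 3·8 = 24; 24−1 = 23
i=3: 23 = 2·8 + 7 (b=8); 8→9: 2·9 + 7 = 25; 25−1 = 24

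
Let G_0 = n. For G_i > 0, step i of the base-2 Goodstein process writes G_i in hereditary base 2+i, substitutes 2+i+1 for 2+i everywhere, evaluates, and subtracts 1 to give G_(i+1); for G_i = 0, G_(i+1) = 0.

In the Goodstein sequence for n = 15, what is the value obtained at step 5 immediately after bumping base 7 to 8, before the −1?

150994944

step 0: 15 = 2^(2 + 1) + 2^2 + 2 + 1; sub 3 for 2: 3^(3 + 1) + 3^3 + 3 + 1; = 112; G_1 = 112−1 = 111
step 1: 111 = 3^(3 + 1) + 3^3 + 3; sub 4 for 3: 4^(4 + 1) + 4^4 + 4; = 1284; G_2 = 1284−1 = 1283
step 2: 1283 = 4^(4 + 1) + 4^4 + 3; sub 5 for 4: 5^(5 + 1) + 5^5 + 3; = 18753; G_3 = 18753−1 = 18752
step 3: 18752 = 5^(5 + 1) + 5^5 + 2; sub 6 for 5: 6^(6 + 1) + 6^6 + 2; = 326594; G_4 = 326594−1 = 326593
step 4: 326593 = 6^(6 + 1) + 6^6 + 1; sub 7 for 6: 7^(7 + 1) + 7^7 + 1; = 6588345; G_5 = 6588345−1 = 6588344
step 5: 6588344 = 7^(7 + 1) + 7^7; sub 8 for 7: 8^(8 + 1) + 8^8; = 150994944; G_6 = 150994944−1 = 150994943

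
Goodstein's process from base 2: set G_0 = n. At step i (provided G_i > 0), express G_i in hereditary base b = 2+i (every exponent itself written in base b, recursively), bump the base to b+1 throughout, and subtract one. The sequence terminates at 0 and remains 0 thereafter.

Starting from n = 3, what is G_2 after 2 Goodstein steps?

3

3 —HB2→ 2 + 1 —bump→ 3 + 1 = 4 —(−1)→ 3
3 —HB3→ 3 —bump→ 4 = 4 —(−1)→ 3
3 —HB4→ 3 —bump→ 3 = 3 —(−1)→ 2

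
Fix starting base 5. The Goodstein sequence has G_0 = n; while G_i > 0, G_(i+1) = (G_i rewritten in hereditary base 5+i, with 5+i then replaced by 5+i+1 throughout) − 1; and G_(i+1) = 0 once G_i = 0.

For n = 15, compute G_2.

18

15 —HB5→ 3·5 —bump→ 3·6 = 18 —(−1)→ 17
17 —HB6→ 2·6 + 5 —bump→ 2·7 + 5 = 19 —(−1)→ 18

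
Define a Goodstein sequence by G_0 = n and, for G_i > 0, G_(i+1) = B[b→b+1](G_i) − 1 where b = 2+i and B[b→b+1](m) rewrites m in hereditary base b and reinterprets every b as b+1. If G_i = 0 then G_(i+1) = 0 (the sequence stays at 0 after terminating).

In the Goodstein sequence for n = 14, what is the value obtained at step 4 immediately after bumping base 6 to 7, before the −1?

5862841

step 0: 14 = 2^(2 + 1) + 2^2 + 2; sub 3 for 2: 3^(3 + 1) + 3^3 + 3; = 111; G_1 = 111−1 = 110
step 1: 110 = 3^(3 + 1) + 3^3 + 2; sub 4 for 3: 4^(4 + 1) + 4^4 + 2; = 1282; G_2 = 1282−1 = 1281
step 2: 1281 = 4^(4 + 1) + 4^4 + 1; sub 5 for 4: 5^(5 + 1) + 5^5 + 1; = 18751; G_3 = 18751−1 = 18750
step 3: 18750 = 5^(5 + 1) + 5^5; sub 6 for 5: 6^(6 + 1) + 6^6; = 326592; G_4 = 326592−1 = 326591
step 4: 326591 = 6^(6 + 1) + 5·6^5 + 5·6^4 + 5·6^3 + 5·6^2 + 5·6 + 5; sub 7 for 6: 7^(7 + 1) + 5·7^5 + 5·7^4 + 5·7^3 + 5·7^2 + 5·7 + 5; = 5862841; G_5 = 5862841−1 = 5862840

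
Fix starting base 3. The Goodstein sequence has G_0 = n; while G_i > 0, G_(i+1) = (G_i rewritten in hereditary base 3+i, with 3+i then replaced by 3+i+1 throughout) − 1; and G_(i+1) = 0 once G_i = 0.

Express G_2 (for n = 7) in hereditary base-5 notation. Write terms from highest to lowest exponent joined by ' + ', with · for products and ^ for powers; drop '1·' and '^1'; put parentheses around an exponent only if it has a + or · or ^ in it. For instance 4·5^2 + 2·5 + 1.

step 0: 7 = 2·3 + 1; sub 4 for 3: 2·4 + 1; = 9; G_1 = 9−1 = 8
step 1: 8 = 2·4; sub 5 for 4: 2·5; = 10; G_2 = 10−1 = 9

5 + 4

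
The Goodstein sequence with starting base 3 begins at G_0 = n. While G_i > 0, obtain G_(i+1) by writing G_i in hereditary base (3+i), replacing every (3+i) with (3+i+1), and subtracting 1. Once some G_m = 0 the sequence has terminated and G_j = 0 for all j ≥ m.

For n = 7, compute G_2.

(0) 7|_3 = 2·3 + 1 ↦ 2·4 + 1|_4 = 9 ⇒ 8
(1) 8|_4 = 2·4 ↦ 2·5|_5 = 10 ⇒ 9
(2) 9|_5 = 5 + 4 ↦ 6 + 4|_6 = 10 ⇒ 9

9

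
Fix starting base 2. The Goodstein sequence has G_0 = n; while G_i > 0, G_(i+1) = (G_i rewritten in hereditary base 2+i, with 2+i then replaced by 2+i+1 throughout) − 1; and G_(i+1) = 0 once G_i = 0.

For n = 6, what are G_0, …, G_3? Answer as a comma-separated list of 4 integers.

6, 29, 257, 3125

6 —HB2→ 2^2 + 2 —bump→ 3^3 + 3 = 30 —(−1)→ 29
29 —HB3→ 3^3 + 2 —bump→ 4^4 + 2 = 258 —(−1)→ 257
257 —HB4→ 4^4 + 1 —bump→ 5^5 + 1 = 3126 —(−1)→ 3125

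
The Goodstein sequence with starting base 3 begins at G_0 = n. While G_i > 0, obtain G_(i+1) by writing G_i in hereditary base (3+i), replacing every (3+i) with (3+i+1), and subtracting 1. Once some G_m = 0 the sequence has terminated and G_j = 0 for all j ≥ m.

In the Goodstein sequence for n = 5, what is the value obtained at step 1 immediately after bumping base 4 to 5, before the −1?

G_0 = 5. HB_3(5) = 3 + 2. Bump = 6. G_1 = 5.
G_1 = 5. HB_4(5) = 4 + 1. Bump = 6. G_2 = 5.

6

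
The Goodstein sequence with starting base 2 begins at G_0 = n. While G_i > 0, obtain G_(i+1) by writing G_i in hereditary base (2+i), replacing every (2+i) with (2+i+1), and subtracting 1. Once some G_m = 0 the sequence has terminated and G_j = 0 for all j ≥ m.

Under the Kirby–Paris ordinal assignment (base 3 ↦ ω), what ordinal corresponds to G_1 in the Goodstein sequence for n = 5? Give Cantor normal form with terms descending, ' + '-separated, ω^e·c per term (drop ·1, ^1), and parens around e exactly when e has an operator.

[0] 5 ≡ 2^2 + 1 (base 2). Lift 3: 28. −1: 27.
[1] 27 ≡ 3^3 (base 3). Lift 4: 256. −1: 255.

ω^ω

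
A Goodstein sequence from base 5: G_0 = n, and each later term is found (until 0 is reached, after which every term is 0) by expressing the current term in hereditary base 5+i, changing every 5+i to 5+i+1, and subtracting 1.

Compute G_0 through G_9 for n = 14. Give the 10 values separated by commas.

base 5: 14 = 2·5 + 4; at 6: 2·6 + 4 = 16; next = 15
base 6: 15 = 2·6 + 3; at 7: 2·7 + 3 = 17; next = 16
base 7: 16 = 2·7 + 2; at 8: 2·8 + 2 = 18; next = 17
base 8: 17 = 2·8 + 1; at 9: 2·9 + 1 = 19; next = 18
base 9: 18 = 2·9; at 10: 2·10 = 20; next = 19
base 10: 19 = 10 + 9; at 11: 11 + 9 = 20; next = 19
base 11: 19 = 11 + 8; at 12: 12 + 8 = 20; next = 19
base 12: 19 = 12 + 7; at 13: 13 + 7 = 20; next = 19
base 13: 19 = 13 + 6; at 14: 14 + 6 = 20; next = 19

14, 15, 16, 17, 18, 19, 19, 19, 19, 19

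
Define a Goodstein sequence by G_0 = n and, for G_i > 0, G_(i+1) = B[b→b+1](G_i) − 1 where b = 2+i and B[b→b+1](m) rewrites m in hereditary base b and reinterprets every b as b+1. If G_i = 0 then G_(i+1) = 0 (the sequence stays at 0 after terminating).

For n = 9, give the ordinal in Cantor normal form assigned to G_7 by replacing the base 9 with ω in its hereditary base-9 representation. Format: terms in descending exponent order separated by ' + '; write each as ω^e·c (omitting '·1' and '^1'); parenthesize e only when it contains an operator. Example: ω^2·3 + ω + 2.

ω^ω·3 + ω^3·3 + ω^2·3 + ω·2 + 6

9 —HB2→ 2^(2 + 1) + 1 —bump→ 3^(3 + 1) + 1 = 82 —(−1)→ 81
81 —HB3→ 3^(3 + 1) —bump→ 4^(4 + 1) = 1024 —(−1)→ 1023
1023 —HB4→ 3·4^4 + 3·4^3 + 3·4^2 + 3·4 + 3 —bump→ 3·5^5 + 3·5^3 + 3·5^2 + 3·5 + 3 = 9843 —(−1)→ 9842
9842 —HB5→ 3·5^5 + 3·5^3 + 3·5^2 + 3·5 + 2 —bump→ 3·6^6 + 3·6^3 + 3·6^2 + 3·6 + 2 = 140744 —(−1)→ 140743
140743 —HB6→ 3·6^6 + 3·6^3 + 3·6^2 + 3·6 + 1 —bump→ 3·7^7 + 3·7^3 + 3·7^2 + 3·7 + 1 = 2471827 —(−1)→ 2471826
2471826 —HB7→ 3·7^7 + 3·7^3 + 3·7^2 + 3·7 —bump→ 3·8^8 + 3·8^3 + 3·8^2 + 3·8 = 50333400 —(−1)→ 50333399
50333399 —HB8→ 3·8^8 + 3·8^3 + 3·8^2 + 2·8 + 7 —bump→ 3·9^9 + 3·9^3 + 3·9^2 + 2·9 + 7 = 1162263922 —(−1)→ 1162263921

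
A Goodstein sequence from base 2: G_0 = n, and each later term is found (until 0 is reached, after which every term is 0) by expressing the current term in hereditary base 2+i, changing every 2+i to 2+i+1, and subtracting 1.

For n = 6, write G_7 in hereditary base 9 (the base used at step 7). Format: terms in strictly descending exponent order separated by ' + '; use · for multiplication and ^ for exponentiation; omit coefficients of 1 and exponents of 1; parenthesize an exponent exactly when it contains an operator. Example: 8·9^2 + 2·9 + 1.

G_0=6  [base 2] 2^2 + 2  →[2↦3]→  3^3 + 3 = 30  −1 ⇒ G_1=29
G_1=29  [base 3] 3^3 + 2  →[3↦4]→  4^4 + 2 = 258  −1 ⇒ G_2=257
G_2=257  [base 4] 4^4 + 1  →[4↦5]→  5^5 + 1 = 3126  −1 ⇒ G_3=3125
G_3=3125  [base 5] 5^5  →[5↦6]→  6^6 = 46656  −1 ⇒ G_4=46655
G_4=46655  [base 6] 5·6^5 + 5·6^4 + 5·6^3 + 5·6^2 + 5·6 + 5  →[6↦7]→  5·7^5 + 5·7^4 + 5·7^3 + 5·7^2 + 5·7 + 5 = 98040  −1 ⇒ G_5=98039
G_5=98039  [base 7] 5·7^5 + 5·7^4 + 5·7^3 + 5·7^2 + 5·7 + 4  →[7↦8]→  5·8^5 + 5·8^4 + 5·8^3 + 5·8^2 + 5·8 + 4 = 187244  −1 ⇒ G_6=187243
G_6=187243  [base 8] 5·8^5 + 5·8^4 + 5·8^3 + 5·8^2 + 5·8 + 3  →[8↦9]→  5·9^5 + 5·9^4 + 5·9^3 + 5·9^2 + 5·9 + 3 = 332148  −1 ⇒ G_7=332147

5·9^5 + 5·9^4 + 5·9^3 + 5·9^2 + 5·9 + 2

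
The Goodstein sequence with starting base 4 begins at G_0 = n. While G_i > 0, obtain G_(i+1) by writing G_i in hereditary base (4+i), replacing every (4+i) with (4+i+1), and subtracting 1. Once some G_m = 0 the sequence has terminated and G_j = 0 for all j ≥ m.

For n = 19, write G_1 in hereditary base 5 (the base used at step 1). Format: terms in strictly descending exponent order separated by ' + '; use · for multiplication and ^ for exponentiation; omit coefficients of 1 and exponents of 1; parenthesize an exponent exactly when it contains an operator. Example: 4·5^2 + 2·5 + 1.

5^2 + 2

step 0: 19 = 4^2 + 3; sub 5 for 4: 5^2 + 3; = 28; G_1 = 28−1 = 27
step 1: 27 = 5^2 + 2; sub 6 for 5: 6^2 + 2; = 38; G_2 = 38−1 = 37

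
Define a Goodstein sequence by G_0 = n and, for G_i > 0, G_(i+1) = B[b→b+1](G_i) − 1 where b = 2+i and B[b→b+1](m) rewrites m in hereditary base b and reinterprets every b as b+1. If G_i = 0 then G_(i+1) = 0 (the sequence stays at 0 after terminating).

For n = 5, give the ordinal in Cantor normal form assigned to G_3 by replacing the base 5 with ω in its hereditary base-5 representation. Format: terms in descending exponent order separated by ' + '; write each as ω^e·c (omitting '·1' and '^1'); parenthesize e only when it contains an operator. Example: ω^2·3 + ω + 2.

ω^3·3 + ω^2·3 + ω·3 + 2

(0) 5|_2 = 2^2 + 1 ↦ 3^3 + 1|_3 = 28 ⇒ 27
(1) 27|_3 = 3^3 ↦ 4^4|_4 = 256 ⇒ 255
(2) 255|_4 = 3·4^3 + 3·4^2 + 3·4 + 3 ↦ 3·5^3 + 3·5^2 + 3·5 + 3|_5 = 468 ⇒ 467
(3) 467|_5 = 3·5^3 + 3·5^2 + 3·5 + 2 ↦ 3·6^3 + 3·6^2 + 3·6 + 2|_6 = 776 ⇒ 775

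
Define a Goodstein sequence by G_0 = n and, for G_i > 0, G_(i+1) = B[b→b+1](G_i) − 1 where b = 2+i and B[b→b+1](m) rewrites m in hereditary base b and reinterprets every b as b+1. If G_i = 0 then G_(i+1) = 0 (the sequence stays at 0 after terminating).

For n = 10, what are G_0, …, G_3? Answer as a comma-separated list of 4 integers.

10, 83, 1025, 15625

(0) 10|_2 = 2^(2 + 1) + 2 ↦ 3^(3 + 1) + 3|_3 = 84 ⇒ 83
(1) 83|_3 = 3^(3 + 1) + 2 ↦ 4^(4 + 1) + 2|_4 = 1026 ⇒ 1025
(2) 1025|_4 = 4^(4 + 1) + 1 ↦ 5^(5 + 1) + 1|_5 = 15626 ⇒ 15625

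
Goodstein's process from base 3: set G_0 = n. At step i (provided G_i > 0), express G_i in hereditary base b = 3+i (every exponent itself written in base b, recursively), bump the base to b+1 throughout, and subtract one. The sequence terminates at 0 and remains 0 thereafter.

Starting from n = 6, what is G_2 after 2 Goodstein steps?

7

base 3: 6 = 2·3; at 4: 2·4 = 8; next = 7
base 4: 7 = 4 + 3; at 5: 5 + 3 = 8; next = 7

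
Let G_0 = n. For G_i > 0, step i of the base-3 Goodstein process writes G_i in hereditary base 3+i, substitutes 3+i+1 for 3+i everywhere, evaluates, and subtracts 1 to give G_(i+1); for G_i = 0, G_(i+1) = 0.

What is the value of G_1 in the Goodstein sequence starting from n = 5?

5

G_0=5  [base 3] 3 + 2  →[3↦4]→  4 + 2 = 6  −1 ⇒ G_1=5
G_1=5  [base 4] 4 + 1  →[4↦5]→  5 + 1 = 6  −1 ⇒ G_2=5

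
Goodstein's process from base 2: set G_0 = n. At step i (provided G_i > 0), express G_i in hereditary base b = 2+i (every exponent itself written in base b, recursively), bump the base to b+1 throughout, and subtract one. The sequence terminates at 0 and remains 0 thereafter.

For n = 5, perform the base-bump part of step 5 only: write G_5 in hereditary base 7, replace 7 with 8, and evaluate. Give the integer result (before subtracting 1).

1752

(0) 5|_2 = 2^2 + 1 ↦ 3^3 + 1|_3 = 28 ⇒ 27
(1) 27|_3 = 3^3 ↦ 4^4|_4 = 256 ⇒ 255
(2) 255|_4 = 3·4^3 + 3·4^2 + 3·4 + 3 ↦ 3·5^3 + 3·5^2 + 3·5 + 3|_5 = 468 ⇒ 467
(3) 467|_5 = 3·5^3 + 3·5^2 + 3·5 + 2 ↦ 3·6^3 + 3·6^2 + 3·6 + 2|_6 = 776 ⇒ 775
(4) 775|_6 = 3·6^3 + 3·6^2 + 3·6 + 1 ↦ 3·7^3 + 3·7^2 + 3·7 + 1|_7 = 1198 ⇒ 1197
(5) 1197|_7 = 3·7^3 + 3·7^2 + 3·7 ↦ 3·8^3 + 3·8^2 + 3·8|_8 = 1752 ⇒ 1751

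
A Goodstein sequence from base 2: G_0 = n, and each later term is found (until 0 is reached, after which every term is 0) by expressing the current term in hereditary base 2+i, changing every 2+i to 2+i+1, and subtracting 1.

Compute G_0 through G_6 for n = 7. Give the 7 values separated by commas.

G_0=7  [base 2] 2^2 + 2 + 1  →[2↦3]→  3^3 + 3 + 1 = 31  −1 ⇒ G_1=30
G_1=30  [base 3] 3^3 + 3  →[3↦4]→  4^4 + 4 = 260  −1 ⇒ G_2=259
G_2=259  [base 4] 4^4 + 3  →[4↦5]→  5^5 + 3 = 3128  −1 ⇒ G_3=3127
G_3=3127  [base 5] 5^5 + 2  →[5↦6]→  6^6 + 2 = 46658  −1 ⇒ G_4=46657
G_4=46657  [base 6] 6^6 + 1  →[6↦7]→  7^7 + 1 = 823544  −1 ⇒ G_5=823543
G_5=823543  [base 7] 7^7  →[7↦8]→  8^8 = 16777216  −1 ⇒ G_6=16777215

7, 30, 259, 3127, 46657, 823543, 16777215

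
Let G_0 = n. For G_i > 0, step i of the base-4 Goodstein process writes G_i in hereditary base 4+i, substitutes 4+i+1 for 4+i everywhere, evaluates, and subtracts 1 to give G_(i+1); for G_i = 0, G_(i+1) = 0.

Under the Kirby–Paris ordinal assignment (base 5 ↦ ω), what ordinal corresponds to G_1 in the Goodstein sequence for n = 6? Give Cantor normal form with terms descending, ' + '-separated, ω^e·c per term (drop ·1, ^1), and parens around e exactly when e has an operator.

ω + 1

step 0: 6 = 4 + 2; sub 5 for 4: 5 + 2; = 7; G_1 = 7−1 = 6
step 1: 6 = 5 + 1; sub 6 for 5: 6 + 1; = 7; G_2 = 7−1 = 6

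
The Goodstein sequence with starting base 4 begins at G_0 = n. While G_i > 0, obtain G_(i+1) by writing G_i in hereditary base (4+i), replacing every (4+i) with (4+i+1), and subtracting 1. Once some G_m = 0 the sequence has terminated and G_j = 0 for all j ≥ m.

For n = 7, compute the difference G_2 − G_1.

0

7 —HB4→ 4 + 3 —bump→ 5 + 3 = 8 —(−1)→ 7
7 —HB5→ 5 + 2 —bump→ 6 + 2 = 8 —(−1)→ 7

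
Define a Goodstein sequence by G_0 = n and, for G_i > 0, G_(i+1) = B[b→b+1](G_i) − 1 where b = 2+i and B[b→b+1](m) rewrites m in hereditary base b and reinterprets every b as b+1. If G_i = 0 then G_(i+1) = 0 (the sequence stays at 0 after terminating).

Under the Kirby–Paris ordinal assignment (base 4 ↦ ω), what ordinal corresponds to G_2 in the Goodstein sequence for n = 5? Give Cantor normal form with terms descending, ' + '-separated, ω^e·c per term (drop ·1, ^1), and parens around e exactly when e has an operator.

G_0 = 5. HB_2(5) = 2^2 + 1. Bump = 28. G_1 = 27.
G_1 = 27. HB_3(27) = 3^3. Bump = 256. G_2 = 255.

ω^3·3 + ω^2·3 + ω·3 + 3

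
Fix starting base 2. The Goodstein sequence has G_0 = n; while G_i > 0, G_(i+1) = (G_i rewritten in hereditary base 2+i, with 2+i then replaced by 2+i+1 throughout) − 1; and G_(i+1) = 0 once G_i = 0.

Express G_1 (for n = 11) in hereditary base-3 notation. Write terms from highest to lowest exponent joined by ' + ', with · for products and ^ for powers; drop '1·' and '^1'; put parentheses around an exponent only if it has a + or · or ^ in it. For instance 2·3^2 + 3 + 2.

3^(3 + 1) + 3

base 2: 11 = 2^(2 + 1) + 2 + 1; at 3: 3^(3 + 1) + 3 + 1 = 85; next = 84
base 3: 84 = 3^(3 + 1) + 3; at 4: 4^(4 + 1) + 4 = 1028; next = 1027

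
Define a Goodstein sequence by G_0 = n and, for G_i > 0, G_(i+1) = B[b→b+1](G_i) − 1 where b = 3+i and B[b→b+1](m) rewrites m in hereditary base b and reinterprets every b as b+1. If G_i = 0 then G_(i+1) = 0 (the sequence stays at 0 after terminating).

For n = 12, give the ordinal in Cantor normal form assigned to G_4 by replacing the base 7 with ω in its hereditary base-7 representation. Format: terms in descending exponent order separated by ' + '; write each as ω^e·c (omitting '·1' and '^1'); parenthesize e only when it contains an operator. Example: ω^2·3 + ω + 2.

ω^2

G_0 = 12. HB_3(12) = 3^2 + 3. Bump = 20. G_1 = 19.
G_1 = 19. HB_4(19) = 4^2 + 3. Bump = 28. G_2 = 27.
G_2 = 27. HB_5(27) = 5^2 + 2. Bump = 38. G_3 = 37.
G_3 = 37. HB_6(37) = 6^2 + 1. Bump = 50. G_4 = 49.
G_4 = 49. HB_7(49) = 7^2. Bump = 64. G_5 = 63.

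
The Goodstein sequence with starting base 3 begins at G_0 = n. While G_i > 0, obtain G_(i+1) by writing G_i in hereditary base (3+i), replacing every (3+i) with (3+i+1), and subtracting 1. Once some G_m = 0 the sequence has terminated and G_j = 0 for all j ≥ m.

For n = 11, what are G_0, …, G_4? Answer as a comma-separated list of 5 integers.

11, 17, 25, 35, 39

i=0: 11 = 3^2 + 2 (b=3); 3→4: 4^2 + 2 = 18; 18−1 = 17
i=1: 17 = 4^2 + 1 (b=4); 4→5: 5^2 + 1 = 26; 26−1 = 25
i=2: 25 = 5^2 (b=5); 5→6: 6^2 = 36; 36−1 = 35
i=3: 35 = 5·6 + 5 (b=6); 6→7: 5·7 + 5 = 40; 40−1 = 39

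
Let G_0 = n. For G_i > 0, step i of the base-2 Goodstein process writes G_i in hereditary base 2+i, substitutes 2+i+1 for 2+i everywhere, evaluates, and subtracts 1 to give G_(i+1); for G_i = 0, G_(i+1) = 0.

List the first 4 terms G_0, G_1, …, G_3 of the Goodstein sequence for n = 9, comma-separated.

9 —HB2→ 2^(2 + 1) + 1 —bump→ 3^(3 + 1) + 1 = 82 —(−1)→ 81
81 —HB3→ 3^(3 + 1) —bump→ 4^(4 + 1) = 1024 —(−1)→ 1023
1023 —HB4→ 3·4^4 + 3·4^3 + 3·4^2 + 3·4 + 3 —bump→ 3·5^5 + 3·5^3 + 3·5^2 + 3·5 + 3 = 9843 —(−1)→ 9842

9, 81, 1023, 9842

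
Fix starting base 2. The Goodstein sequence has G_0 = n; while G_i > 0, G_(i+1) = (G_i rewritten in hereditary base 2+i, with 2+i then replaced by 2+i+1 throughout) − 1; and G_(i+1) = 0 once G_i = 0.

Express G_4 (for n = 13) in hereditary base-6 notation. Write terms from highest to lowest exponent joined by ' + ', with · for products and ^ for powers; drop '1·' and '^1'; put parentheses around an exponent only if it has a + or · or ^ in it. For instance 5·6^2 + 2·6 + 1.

6^(6 + 1) + 3·6^3 + 3·6^2 + 3·6 + 1

step 0: 13 = 2^(2 + 1) + 2^2 + 1; sub 3 for 2: 3^(3 + 1) + 3^3 + 1; = 109; G_1 = 109−1 = 108
step 1: 108 = 3^(3 + 1) + 3^3; sub 4 for 3: 4^(4 + 1) + 4^4; = 1280; G_2 = 1280−1 = 1279
step 2: 1279 = 4^(4 + 1) + 3·4^3 + 3·4^2 + 3·4 + 3; sub 5 for 4: 5^(5 + 1) + 3·5^3 + 3·5^2 + 3·5 + 3; = 16093; G_3 = 16093−1 = 16092
step 3: 16092 = 5^(5 + 1) + 3·5^3 + 3·5^2 + 3·5 + 2; sub 6 for 5: 6^(6 + 1) + 3·6^3 + 3·6^2 + 3·6 + 2; = 280712; G_4 = 280712−1 = 280711
step 4: 280711 = 6^(6 + 1) + 3·6^3 + 3·6^2 + 3·6 + 1; sub 7 for 6: 7^(7 + 1) + 3·7^3 + 3·7^2 + 3·7 + 1; = 5765999; G_5 = 5765999−1 = 5765998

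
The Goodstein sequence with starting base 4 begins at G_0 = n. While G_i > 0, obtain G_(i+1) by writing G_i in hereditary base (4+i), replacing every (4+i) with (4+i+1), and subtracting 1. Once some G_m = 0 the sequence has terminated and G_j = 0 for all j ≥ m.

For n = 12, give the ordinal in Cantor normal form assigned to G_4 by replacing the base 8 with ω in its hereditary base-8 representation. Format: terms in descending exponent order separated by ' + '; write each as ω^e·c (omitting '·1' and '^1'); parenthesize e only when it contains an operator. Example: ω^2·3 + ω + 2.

step 0: 12 = 3·4; sub 5 for 4: 3·5; = 15; G_1 = 15−1 = 14
step 1: 14 = 2·5 + 4; sub 6 for 5: 2·6 + 4; = 16; G_2 = 16−1 = 15
step 2: 15 = 2·6 + 3; sub 7 for 6: 2·7 + 3; = 17; G_3 = 17−1 = 16
step 3: 16 = 2·7 + 2; sub 8 for 7: 2·8 + 2; = 18; G_4 = 18−1 = 17
step 4: 17 = 2·8 + 1; sub 9 for 8: 2·9 + 1; = 19; G_5 = 19−1 = 18

ω·2 + 1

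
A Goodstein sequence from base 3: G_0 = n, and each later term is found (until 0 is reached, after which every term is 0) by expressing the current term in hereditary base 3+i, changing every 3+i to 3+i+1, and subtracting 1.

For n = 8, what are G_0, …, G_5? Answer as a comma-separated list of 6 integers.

step 0: 8 = 2·3 + 2; sub 4 for 3: 2·4 + 2; = 10; G_1 = 10−1 = 9
step 1: 9 = 2·4 + 1; sub 5 for 4: 2·5 + 1; = 11; G_2 = 11−1 = 10
step 2: 10 = 2·5; sub 6 for 5: 2·6; = 12; G_3 = 12−1 = 11
step 3: 11 = 6 + 5; sub 7 for 6: 7 + 5; = 12; G_4 = 12−1 = 11
step 4: 11 = 7 + 4; sub 8 for 7: 8 + 4; = 12; G_5 = 12−1 = 11

8, 9, 10, 11, 11, 11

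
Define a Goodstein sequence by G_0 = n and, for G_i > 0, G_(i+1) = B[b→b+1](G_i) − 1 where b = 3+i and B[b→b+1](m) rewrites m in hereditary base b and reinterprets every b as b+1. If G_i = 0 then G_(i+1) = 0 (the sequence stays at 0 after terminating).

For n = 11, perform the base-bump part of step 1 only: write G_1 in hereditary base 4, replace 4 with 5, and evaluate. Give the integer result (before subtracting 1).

26

G_0 = 11. HB_3(11) = 3^2 + 2. Bump = 18. G_1 = 17.
G_1 = 17. HB_4(17) = 4^2 + 1. Bump = 26. G_2 = 25.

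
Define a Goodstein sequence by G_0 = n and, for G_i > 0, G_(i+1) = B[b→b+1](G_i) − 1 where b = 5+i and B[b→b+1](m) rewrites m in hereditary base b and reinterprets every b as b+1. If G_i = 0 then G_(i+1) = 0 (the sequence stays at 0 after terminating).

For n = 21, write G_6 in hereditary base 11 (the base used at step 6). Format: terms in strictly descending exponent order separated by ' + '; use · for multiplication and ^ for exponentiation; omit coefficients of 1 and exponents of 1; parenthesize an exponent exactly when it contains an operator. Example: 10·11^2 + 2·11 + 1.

step 0: 21 = 4·5 + 1; sub 6 for 5: 4·6 + 1; = 25; G_1 = 25−1 = 24
step 1: 24 = 4·6; sub 7 for 6: 4·7; = 28; G_2 = 28−1 = 27
step 2: 27 = 3·7 + 6; sub 8 for 7: 3·8 + 6; = 30; G_3 = 30−1 = 29
step 3: 29 = 3·8 + 5; sub 9 for 8: 3·9 + 5; = 32; G_4 = 32−1 = 31
step 4: 31 = 3·9 + 4; sub 10 for 9: 3·10 + 4; = 34; G_5 = 34−1 = 33
step 5: 33 = 3·10 + 3; sub 11 for 10: 3·11 + 3; = 36; G_6 = 36−1 = 35

3·11 + 2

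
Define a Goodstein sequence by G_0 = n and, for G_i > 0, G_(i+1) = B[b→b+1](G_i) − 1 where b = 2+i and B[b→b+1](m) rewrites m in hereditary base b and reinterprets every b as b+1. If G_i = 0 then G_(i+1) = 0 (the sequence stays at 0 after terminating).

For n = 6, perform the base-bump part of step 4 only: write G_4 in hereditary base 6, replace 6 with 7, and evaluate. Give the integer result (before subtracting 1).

step 0: 6 = 2^2 + 2; sub 3 for 2: 3^3 + 3; = 30; G_1 = 30−1 = 29
step 1: 29 = 3^3 + 2; sub 4 for 3: 4^4 + 2; = 258; G_2 = 258−1 = 257
step 2: 257 = 4^4 + 1; sub 5 for 4: 5^5 + 1; = 3126; G_3 = 3126−1 = 3125
step 3: 3125 = 5^5; sub 6 for 5: 6^6; = 46656; G_4 = 46656−1 = 46655

98040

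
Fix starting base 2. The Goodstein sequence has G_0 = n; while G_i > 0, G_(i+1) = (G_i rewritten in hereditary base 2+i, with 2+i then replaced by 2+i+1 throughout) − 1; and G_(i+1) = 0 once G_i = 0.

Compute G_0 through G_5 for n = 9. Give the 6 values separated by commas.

9, 81, 1023, 9842, 140743, 2471826

base 2: 9 = 2^(2 + 1) + 1; at 3: 3^(3 + 1) + 1 = 82; next = 81
base 3: 81 = 3^(3 + 1); at 4: 4^(4 + 1) = 1024; next = 1023
base 4: 1023 = 3·4^4 + 3·4^3 + 3·4^2 + 3·4 + 3; at 5: 3·5^5 + 3·5^3 + 3·5^2 + 3·5 + 3 = 9843; next = 9842
base 5: 9842 = 3·5^5 + 3·5^3 + 3·5^2 + 3·5 + 2; at 6: 3·6^6 + 3·6^3 + 3·6^2 + 3·6 + 2 = 140744; next = 140743
base 6: 140743 = 3·6^6 + 3·6^3 + 3·6^2 + 3·6 + 1; at 7: 3·7^7 + 3·7^3 + 3·7^2 + 3·7 + 1 = 2471827; next = 2471826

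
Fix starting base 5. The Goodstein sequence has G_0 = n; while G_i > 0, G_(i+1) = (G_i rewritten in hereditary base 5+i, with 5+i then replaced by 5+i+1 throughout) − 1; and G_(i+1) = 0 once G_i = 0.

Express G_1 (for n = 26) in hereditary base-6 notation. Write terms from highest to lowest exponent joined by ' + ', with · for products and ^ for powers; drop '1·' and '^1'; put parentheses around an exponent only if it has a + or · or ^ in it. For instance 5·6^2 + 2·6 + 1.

step 0: 26 = 5^2 + 1; sub 6 for 5: 6^2 + 1; = 37; G_1 = 37−1 = 36
step 1: 36 = 6^2; sub 7 for 6: 7^2; = 49; G_2 = 49−1 = 48

6^2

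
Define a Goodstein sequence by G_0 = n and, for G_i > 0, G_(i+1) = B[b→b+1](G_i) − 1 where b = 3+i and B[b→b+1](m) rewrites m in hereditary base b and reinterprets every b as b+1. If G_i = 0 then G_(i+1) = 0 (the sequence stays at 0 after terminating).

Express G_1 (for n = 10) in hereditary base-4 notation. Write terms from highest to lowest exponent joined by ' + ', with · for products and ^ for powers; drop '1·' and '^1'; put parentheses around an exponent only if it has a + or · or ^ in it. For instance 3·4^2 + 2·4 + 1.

step 0: 10 = 3^2 + 1; sub 4 for 3: 4^2 + 1; = 17; G_1 = 17−1 = 16
step 1: 16 = 4^2; sub 5 for 4: 5^2; = 25; G_2 = 25−1 = 24

4^2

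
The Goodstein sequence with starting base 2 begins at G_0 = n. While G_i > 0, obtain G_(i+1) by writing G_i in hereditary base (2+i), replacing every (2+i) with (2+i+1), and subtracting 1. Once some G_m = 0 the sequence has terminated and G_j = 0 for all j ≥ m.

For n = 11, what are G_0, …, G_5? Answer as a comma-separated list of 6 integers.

11, 84, 1027, 15627, 279937, 5764801

step 0: 11 = 2^(2 + 1) + 2 + 1; sub 3 for 2: 3^(3 + 1) + 3 + 1; = 85; G_1 = 85−1 = 84
step 1: 84 = 3^(3 + 1) + 3; sub 4 for 3: 4^(4 + 1) + 4; = 1028; G_2 = 1028−1 = 1027
step 2: 1027 = 4^(4 + 1) + 3; sub 5 for 4: 5^(5 + 1) + 3; = 15628; G_3 = 15628−1 = 15627
step 3: 15627 = 5^(5 + 1) + 2; sub 6 for 5: 6^(6 + 1) + 2; = 279938; G_4 = 279938−1 = 279937
step 4: 279937 = 6^(6 + 1) + 1; sub 7 for 6: 7^(7 + 1) + 1; = 5764802; G_5 = 5764802−1 = 5764801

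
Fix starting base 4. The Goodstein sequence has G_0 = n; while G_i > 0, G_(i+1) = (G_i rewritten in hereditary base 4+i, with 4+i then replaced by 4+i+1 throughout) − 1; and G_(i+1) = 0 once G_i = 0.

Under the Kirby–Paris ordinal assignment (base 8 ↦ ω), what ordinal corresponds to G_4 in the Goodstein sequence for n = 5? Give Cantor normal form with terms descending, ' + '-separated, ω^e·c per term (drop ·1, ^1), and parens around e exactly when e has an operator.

3

G_0=5  [base 4] 4 + 1  →[4↦5]→  5 + 1 = 6  −1 ⇒ G_1=5
G_1=5  [base 5] 5  →[5↦6]→  6 = 6  −1 ⇒ G_2=5
G_2=5  [base 6] 5  →[6↦7]→  5 = 5  −1 ⇒ G_3=4
G_3=4  [base 7] 4  →[7↦8]→  4 = 4  −1 ⇒ G_4=3
G_4=3  [base 8] 3  →[8↦9]→  3 = 3  −1 ⇒ G_5=2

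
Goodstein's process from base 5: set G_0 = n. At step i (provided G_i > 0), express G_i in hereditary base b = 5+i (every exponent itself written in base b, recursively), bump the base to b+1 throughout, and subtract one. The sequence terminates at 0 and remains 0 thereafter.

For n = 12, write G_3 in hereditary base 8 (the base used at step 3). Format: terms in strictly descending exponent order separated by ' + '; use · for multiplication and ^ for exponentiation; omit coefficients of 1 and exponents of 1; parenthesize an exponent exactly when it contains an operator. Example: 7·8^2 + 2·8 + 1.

8 + 7

(0) 12|_5 = 2·5 + 2 ↦ 2·6 + 2|_6 = 14 ⇒ 13
(1) 13|_6 = 2·6 + 1 ↦ 2·7 + 1|_7 = 15 ⇒ 14
(2) 14|_7 = 2·7 ↦ 2·8|_8 = 16 ⇒ 15
(3) 15|_8 = 8 + 7 ↦ 9 + 7|_9 = 16 ⇒ 15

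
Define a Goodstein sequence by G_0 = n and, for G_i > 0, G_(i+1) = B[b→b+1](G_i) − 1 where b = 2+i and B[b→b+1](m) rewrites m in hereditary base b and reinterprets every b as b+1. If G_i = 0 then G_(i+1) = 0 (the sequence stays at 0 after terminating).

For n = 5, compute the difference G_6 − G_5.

i=0: 5 = 2^2 + 1 (b=2); 2→3: 3^3 + 1 = 28; 28−1 = 27
i=1: 27 = 3^3 (b=3); 3→4: 4^4 = 256; 256−1 = 255
i=2: 255 = 3·4^3 + 3·4^2 + 3·4 + 3 (b=4); 4→5: 3·5^3 + 3·5^2 + 3·5 + 3 = 468; 468−1 = 467
i=3: 467 = 3·5^3 + 3·5^2 + 3·5 + 2 (b=5); 5→6: 3·6^3 + 3·6^2 + 3·6 + 2 = 776; 776−1 = 775
i=4: 775 = 3·6^3 + 3·6^2 + 3·6 + 1 (b=6); 6→7: 3·7^3 + 3·7^2 + 3·7 + 1 = 1198; 1198−1 = 1197
i=5: 1197 = 3·7^3 + 3·7^2 + 3·7 (b=7); 7→8: 3·8^3 + 3·8^2 + 3·8 = 1752; 1752−1 = 1751

554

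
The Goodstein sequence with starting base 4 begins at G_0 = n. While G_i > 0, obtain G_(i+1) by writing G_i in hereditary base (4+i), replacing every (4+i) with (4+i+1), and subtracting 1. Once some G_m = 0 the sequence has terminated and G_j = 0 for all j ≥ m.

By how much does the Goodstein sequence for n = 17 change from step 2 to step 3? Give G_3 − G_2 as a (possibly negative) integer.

G_0 = 17. HB_4(17) = 4^2 + 1. Bump = 26. G_1 = 25.
G_1 = 25. HB_5(25) = 5^2. Bump = 36. G_2 = 35.
G_2 = 35. HB_6(35) = 5·6 + 5. Bump = 40. G_3 = 39.

4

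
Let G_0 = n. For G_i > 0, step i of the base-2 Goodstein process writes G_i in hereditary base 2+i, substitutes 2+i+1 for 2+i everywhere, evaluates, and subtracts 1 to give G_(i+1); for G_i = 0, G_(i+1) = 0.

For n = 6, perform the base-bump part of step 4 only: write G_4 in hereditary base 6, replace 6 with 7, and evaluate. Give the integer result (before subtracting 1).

98040

base 2: 6 = 2^2 + 2; at 3: 3^3 + 3 = 30; next = 29
base 3: 29 = 3^3 + 2; at 4: 4^4 + 2 = 258; next = 257
base 4: 257 = 4^4 + 1; at 5: 5^5 + 1 = 3126; next = 3125
base 5: 3125 = 5^5; at 6: 6^6 = 46656; next = 46655
base 6: 46655 = 5·6^5 + 5·6^4 + 5·6^3 + 5·6^2 + 5·6 + 5; at 7: 5·7^5 + 5·7^4 + 5·7^3 + 5·7^2 + 5·7 + 5 = 98040; next = 98039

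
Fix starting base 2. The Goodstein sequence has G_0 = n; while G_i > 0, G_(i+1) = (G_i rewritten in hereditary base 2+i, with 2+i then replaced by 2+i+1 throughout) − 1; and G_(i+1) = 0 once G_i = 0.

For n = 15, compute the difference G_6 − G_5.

step 0: 15 = 2^(2 + 1) + 2^2 + 2 + 1; sub 3 for 2: 3^(3 + 1) + 3^3 + 3 + 1; = 112; G_1 = 112−1 = 111
step 1: 111 = 3^(3 + 1) + 3^3 + 3; sub 4 for 3: 4^(4 + 1) + 4^4 + 4; = 1284; G_2 = 1284−1 = 1283
step 2: 1283 = 4^(4 + 1) + 4^4 + 3; sub 5 for 4: 5^(5 + 1) + 5^5 + 3; = 18753; G_3 = 18753−1 = 18752
step 3: 18752 = 5^(5 + 1) + 5^5 + 2; sub 6 for 5: 6^(6 + 1) + 6^6 + 2; = 326594; G_4 = 326594−1 = 326593
step 4: 326593 = 6^(6 + 1) + 6^6 + 1; sub 7 for 6: 7^(7 + 1) + 7^7 + 1; = 6588345; G_5 = 6588345−1 = 6588344
step 5: 6588344 = 7^(7 + 1) + 7^7; sub 8 for 7: 8^(8 + 1) + 8^8; = 150994944; G_6 = 150994944−1 = 150994943

144406599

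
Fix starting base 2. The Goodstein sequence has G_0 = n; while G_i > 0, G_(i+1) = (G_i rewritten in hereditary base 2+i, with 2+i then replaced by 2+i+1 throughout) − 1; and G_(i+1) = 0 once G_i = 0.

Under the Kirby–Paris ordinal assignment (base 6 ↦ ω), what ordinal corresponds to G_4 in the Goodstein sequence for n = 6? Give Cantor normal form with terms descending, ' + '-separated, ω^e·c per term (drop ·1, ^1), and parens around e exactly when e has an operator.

ω^5·5 + ω^4·5 + ω^3·5 + ω^2·5 + ω·5 + 5

i=0: 6 = 2^2 + 2 (b=2); 2→3: 3^3 + 3 = 30; 30−1 = 29
i=1: 29 = 3^3 + 2 (b=3); 3→4: 4^4 + 2 = 258; 258−1 = 257
i=2: 257 = 4^4 + 1 (b=4); 4→5: 5^5 + 1 = 3126; 3126−1 = 3125
i=3: 3125 = 5^5 (b=5); 5→6: 6^6 = 46656; 46656−1 = 46655
i=4: 46655 = 5·6^5 + 5·6^4 + 5·6^3 + 5·6^2 + 5·6 + 5 (b=6); 6→7: 5·7^5 + 5·7^4 + 5·7^3 + 5·7^2 + 5·7 + 5 = 98040; 98040−1 = 98039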